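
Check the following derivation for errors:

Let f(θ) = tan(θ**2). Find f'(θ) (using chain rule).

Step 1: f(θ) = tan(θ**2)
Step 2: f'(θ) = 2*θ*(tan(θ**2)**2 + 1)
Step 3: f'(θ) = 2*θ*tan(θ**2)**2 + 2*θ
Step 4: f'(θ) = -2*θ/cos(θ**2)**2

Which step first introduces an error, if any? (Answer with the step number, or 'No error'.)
Step 4

Step 4 is incorrect due to a sign flip.
The step shows: -2*θ/cos(θ**2)**2
The correct value should be: 2*θ/cos(θ**2)**2

Explanation: The sign of the whole expression was flipped: the term 2*θ/cos(θ**2)**2 was incorrectly written as -2*θ/cos(θ**2)**2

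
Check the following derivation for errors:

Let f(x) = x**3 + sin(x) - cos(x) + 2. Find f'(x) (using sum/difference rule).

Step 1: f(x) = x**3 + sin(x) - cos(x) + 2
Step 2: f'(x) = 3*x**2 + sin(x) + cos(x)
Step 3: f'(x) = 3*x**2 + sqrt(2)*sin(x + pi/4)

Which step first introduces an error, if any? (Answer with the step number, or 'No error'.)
No error

All steps in this derivation are correct.
The final answer f'(x) = 3*x**2 + sqrt(2)*sin(x + pi/4) is valid.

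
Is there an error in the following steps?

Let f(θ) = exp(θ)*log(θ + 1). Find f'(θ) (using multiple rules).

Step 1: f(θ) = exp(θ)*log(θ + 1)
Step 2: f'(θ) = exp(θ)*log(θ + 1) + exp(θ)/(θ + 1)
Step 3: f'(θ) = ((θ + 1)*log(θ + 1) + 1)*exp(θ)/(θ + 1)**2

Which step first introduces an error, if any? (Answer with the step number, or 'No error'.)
Step 3

Step 3 is incorrect due to a wrong exponent.
The step shows: ((θ + 1)*log(θ + 1) + 1)*exp(θ)/(θ + 1)**2
The correct value should be: ((θ + 1)*log(θ + 1) + 1)*exp(θ)/(θ + 1)

Explanation: The exponent -1 on θ + 1 was incorrectly written as -2: the term ((θ + 1)*log(θ + 1) + 1)*exp(θ)/(θ + 1) was incorrectly written as ((θ + 1)*log(θ + 1) + 1)*exp(θ)/(θ + 1)**2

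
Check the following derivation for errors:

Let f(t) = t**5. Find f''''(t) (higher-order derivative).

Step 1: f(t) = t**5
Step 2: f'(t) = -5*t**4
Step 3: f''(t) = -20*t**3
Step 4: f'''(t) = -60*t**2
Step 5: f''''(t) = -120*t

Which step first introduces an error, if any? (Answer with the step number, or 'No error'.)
Step 2

Step 2 is incorrect due to a sign flip.
The step shows: -5*t**4
The correct value should be: 5*t**4

Explanation: The sign of the whole expression was flipped: the term 5*t**4 was incorrectly written as -5*t**4
The later steps are derived from this incorrect expression, so the error originates in Step 2.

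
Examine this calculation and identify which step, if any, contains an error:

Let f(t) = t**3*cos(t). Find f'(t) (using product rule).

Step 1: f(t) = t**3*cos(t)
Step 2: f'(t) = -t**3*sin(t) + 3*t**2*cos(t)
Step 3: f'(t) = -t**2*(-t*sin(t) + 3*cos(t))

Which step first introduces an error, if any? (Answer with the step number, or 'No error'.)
Step 3

Step 3 is incorrect due to a sign flip.
The step shows: -t**2*(-t*sin(t) + 3*cos(t))
The correct value should be: t**2*(-t*sin(t) + 3*cos(t))

Explanation: The sign of the whole expression was flipped: the term t**2*(-t*sin(t) + 3*cos(t)) was incorrectly written as -t**2*(-t*sin(t) + 3*cos(t))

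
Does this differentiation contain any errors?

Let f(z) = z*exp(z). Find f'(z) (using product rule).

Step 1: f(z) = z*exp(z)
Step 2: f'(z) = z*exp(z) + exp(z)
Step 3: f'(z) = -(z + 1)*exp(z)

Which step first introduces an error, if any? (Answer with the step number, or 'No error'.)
Step 3

Step 3 is incorrect due to a sign flip.
The step shows: -(z + 1)*exp(z)
The correct value should be: (z + 1)*exp(z)

Explanation: The sign of the whole expression was flipped: the term (z + 1)*exp(z) was incorrectly written as -(z + 1)*exp(z)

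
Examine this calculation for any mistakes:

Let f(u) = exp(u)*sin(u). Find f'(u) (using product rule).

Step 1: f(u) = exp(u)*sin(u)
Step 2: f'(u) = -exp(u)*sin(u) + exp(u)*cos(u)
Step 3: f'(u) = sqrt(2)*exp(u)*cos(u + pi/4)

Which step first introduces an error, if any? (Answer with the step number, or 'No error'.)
Step 2

Step 2 is incorrect due to a sign flip.
The step shows: -exp(u)*sin(u) + exp(u)*cos(u)
The correct value should be: exp(u)*sin(u) + exp(u)*cos(u)

Explanation: The sign of one term was flipped: the term exp(u)*sin(u) was incorrectly written as -exp(u)*sin(u)
The later steps are derived from this incorrect expression, so the error originates in Step 2.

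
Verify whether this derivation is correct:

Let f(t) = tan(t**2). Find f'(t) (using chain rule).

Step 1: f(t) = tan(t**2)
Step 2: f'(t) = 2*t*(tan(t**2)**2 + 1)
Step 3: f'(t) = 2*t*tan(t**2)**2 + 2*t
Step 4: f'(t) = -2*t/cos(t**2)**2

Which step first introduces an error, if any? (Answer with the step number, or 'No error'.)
Step 4

Step 4 is incorrect due to a sign flip.
The step shows: -2*t/cos(t**2)**2
The correct value should be: 2*t/cos(t**2)**2

Explanation: The sign of the whole expression was flipped: the term 2*t/cos(t**2)**2 was incorrectly written as -2*t/cos(t**2)**2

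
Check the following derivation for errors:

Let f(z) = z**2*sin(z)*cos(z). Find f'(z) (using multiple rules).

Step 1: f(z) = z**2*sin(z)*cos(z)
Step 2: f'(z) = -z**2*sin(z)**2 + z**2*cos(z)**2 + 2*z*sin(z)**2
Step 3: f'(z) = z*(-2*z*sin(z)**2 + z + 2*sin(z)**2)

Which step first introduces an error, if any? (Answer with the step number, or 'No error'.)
Step 2

Step 2 is incorrect due to a wrong trig function.
The step shows: -z**2*sin(z)**2 + z**2*cos(z)**2 + 2*z*sin(z)**2
The correct value should be: -z**2*sin(z)**2 + z**2*cos(z)**2 + 2*z*sin(z)*cos(z)

Explanation: cos(z) was incorrectly written as sin(z): the term 2*z*sin(z)*cos(z) was incorrectly written as 2*z*sin(z)**2
The later steps are derived from this incorrect expression, so the error originates in Step 2.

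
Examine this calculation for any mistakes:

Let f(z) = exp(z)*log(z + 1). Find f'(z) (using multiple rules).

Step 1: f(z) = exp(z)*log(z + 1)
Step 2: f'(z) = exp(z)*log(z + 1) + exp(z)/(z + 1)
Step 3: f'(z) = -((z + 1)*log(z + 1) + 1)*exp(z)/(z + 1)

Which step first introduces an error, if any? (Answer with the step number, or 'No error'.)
Step 3

Step 3 is incorrect due to a sign flip.
The step shows: -((z + 1)*log(z + 1) + 1)*exp(z)/(z + 1)
The correct value should be: ((z + 1)*log(z + 1) + 1)*exp(z)/(z + 1)

Explanation: The sign of the whole expression was flipped: the term ((z + 1)*log(z + 1) + 1)*exp(z)/(z + 1) was incorrectly written as -((z + 1)*log(z + 1) + 1)*exp(z)/(z + 1)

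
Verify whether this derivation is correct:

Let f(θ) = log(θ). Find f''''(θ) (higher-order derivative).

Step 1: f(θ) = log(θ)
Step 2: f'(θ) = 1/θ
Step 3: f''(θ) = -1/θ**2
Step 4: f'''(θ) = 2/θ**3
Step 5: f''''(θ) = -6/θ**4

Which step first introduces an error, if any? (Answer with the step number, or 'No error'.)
No error

All steps in this derivation are correct.
The final answer f''''(θ) = -6/θ**4 is valid.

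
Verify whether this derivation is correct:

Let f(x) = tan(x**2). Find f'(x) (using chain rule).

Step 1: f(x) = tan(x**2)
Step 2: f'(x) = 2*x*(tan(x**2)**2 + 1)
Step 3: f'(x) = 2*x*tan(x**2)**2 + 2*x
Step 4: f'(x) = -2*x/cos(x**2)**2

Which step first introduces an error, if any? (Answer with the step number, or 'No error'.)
Step 4

Step 4 is incorrect due to a sign flip.
The step shows: -2*x/cos(x**2)**2
The correct value should be: 2*x/cos(x**2)**2

Explanation: The sign of the whole expression was flipped: the term 2*x/cos(x**2)**2 was incorrectly written as -2*x/cos(x**2)**2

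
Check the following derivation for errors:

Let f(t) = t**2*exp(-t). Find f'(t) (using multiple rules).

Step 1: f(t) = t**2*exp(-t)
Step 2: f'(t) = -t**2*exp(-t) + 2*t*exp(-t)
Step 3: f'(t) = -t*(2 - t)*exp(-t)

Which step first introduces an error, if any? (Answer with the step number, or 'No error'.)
Step 3

Step 3 is incorrect due to a sign flip.
The step shows: -t*(2 - t)*exp(-t)
The correct value should be: t*(2 - t)*exp(-t)

Explanation: The sign of the whole expression was flipped: the term t*(2 - t)*exp(-t) was incorrectly written as -t*(2 - t)*exp(-t)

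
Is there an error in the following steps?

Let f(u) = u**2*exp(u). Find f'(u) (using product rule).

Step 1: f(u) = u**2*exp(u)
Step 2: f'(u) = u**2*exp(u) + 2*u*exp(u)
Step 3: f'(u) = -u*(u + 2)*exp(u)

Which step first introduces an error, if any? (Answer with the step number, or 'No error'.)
Step 3

Step 3 is incorrect due to a sign flip.
The step shows: -u*(u + 2)*exp(u)
The correct value should be: u*(u + 2)*exp(u)

Explanation: The sign of the whole expression was flipped: the term u*(u + 2)*exp(u) was incorrectly written as -u*(u + 2)*exp(u)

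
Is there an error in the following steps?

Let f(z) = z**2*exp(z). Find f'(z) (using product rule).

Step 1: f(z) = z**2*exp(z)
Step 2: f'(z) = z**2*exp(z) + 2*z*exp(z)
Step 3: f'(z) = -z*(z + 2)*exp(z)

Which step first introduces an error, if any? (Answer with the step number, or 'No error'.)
Step 3

Step 3 is incorrect due to a sign flip.
The step shows: -z*(z + 2)*exp(z)
The correct value should be: z*(z + 2)*exp(z)

Explanation: The sign of the whole expression was flipped: the term z*(z + 2)*exp(z) was incorrectly written as -z*(z + 2)*exp(z)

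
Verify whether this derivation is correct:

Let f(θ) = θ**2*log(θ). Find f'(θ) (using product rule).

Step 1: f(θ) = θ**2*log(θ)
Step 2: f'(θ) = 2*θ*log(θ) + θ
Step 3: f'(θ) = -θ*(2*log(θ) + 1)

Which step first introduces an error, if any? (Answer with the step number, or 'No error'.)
Step 3

Step 3 is incorrect due to a sign flip.
The step shows: -θ*(2*log(θ) + 1)
The correct value should be: θ*(2*log(θ) + 1)

Explanation: The sign of the whole expression was flipped: the term θ*(2*log(θ) + 1) was incorrectly written as -θ*(2*log(θ) + 1)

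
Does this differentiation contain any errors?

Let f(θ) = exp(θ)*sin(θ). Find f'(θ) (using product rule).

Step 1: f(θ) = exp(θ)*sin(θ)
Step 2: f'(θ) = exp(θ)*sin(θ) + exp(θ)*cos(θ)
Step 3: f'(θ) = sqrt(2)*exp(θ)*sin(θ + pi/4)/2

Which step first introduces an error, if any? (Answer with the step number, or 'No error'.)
Step 3

Step 3 is incorrect due to a wrong exponent.
The step shows: sqrt(2)*exp(θ)*sin(θ + pi/4)/2
The correct value should be: sqrt(2)*exp(θ)*sin(θ + pi/4)

Explanation: The exponent 1/2 on 2 was incorrectly written as -1/2: the term sqrt(2)*exp(θ)*sin(θ + pi/4) was incorrectly written as sqrt(2)*exp(θ)*sin(θ + pi/4)/2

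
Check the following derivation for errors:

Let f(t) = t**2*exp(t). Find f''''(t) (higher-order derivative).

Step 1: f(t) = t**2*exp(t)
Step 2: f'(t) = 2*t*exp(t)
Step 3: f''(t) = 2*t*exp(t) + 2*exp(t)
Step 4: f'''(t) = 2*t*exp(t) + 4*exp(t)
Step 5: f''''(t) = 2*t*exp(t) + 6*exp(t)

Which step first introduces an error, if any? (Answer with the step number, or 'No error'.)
Step 2

Step 2 is incorrect due to a dropped term.
The step shows: 2*t*exp(t)
The correct value should be: t**2*exp(t) + 2*t*exp(t)

Explanation: A term was dropped: the term t**2*exp(t) was incorrectly omitted
The later steps are derived from this incorrect expression, so the error originates in Step 2.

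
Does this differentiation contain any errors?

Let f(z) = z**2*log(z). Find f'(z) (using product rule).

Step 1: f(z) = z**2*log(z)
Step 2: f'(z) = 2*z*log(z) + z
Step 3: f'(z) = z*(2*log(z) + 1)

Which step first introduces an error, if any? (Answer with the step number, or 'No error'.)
No error

All steps in this derivation are correct.
The final answer f'(z) = z*(2*log(z) + 1) is valid.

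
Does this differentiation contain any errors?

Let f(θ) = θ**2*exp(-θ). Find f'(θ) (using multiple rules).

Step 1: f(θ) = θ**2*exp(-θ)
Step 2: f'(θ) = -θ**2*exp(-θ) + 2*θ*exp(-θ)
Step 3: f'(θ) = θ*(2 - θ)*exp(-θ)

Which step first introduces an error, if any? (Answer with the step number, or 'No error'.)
No error

All steps in this derivation are correct.
The final answer f'(θ) = θ*(2 - θ)*exp(-θ) is valid.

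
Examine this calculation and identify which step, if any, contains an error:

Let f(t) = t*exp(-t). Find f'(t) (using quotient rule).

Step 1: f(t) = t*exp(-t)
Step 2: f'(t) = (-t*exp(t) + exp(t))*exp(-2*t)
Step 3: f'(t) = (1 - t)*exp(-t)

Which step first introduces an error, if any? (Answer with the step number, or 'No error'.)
No error

All steps in this derivation are correct.
The final answer f'(t) = (1 - t)*exp(-t) is valid.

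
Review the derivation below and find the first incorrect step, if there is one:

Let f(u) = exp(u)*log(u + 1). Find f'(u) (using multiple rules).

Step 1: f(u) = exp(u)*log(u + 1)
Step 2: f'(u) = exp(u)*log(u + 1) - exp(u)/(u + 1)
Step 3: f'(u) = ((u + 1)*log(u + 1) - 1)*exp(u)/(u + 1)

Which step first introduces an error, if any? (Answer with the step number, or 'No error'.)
Step 2

Step 2 is incorrect due to a sign flip.
The step shows: exp(u)*log(u + 1) - exp(u)/(u + 1)
The correct value should be: exp(u)*log(u + 1) + exp(u)/(u + 1)

Explanation: The sign of one term was flipped: the term exp(u)/(u + 1) was incorrectly written as -exp(u)/(u + 1)
The later steps are derived from this incorrect expression, so the error originates in Step 2.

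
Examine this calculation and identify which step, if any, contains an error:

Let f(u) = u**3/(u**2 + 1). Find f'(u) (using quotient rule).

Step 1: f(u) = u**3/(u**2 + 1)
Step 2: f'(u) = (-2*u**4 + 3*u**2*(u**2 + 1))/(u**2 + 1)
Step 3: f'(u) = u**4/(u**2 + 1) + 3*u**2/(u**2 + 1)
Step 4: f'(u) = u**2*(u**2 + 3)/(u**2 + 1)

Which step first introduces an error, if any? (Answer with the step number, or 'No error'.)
Step 2

Step 2 is incorrect due to a wrong exponent.
The step shows: (-2*u**4 + 3*u**2*(u**2 + 1))/(u**2 + 1)
The correct value should be: (-2*u**4 + 3*u**2*(u**2 + 1))/(u**2 + 1)**2

Explanation: The exponent -2 on u**2 + 1 was incorrectly written as -1: the term (-2*u**4 + 3*u**2*(u**2 + 1))/(u**2 + 1)**2 was incorrectly written as (-2*u**4 + 3*u**2*(u**2 + 1))/(u**2 + 1)
The later steps are derived from this incorrect expression, so the error originates in Step 2.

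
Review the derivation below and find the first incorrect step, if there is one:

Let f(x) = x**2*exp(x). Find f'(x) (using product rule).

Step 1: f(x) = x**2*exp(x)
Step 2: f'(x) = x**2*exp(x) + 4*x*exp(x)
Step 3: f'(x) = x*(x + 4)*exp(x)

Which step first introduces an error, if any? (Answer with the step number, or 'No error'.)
Step 2

Step 2 is incorrect due to a wrong coefficient.
The step shows: x**2*exp(x) + 4*x*exp(x)
The correct value should be: x**2*exp(x) + 2*x*exp(x)

Explanation: The coefficient 2 was incorrectly written as 4: the term 2*x*exp(x) was incorrectly written as 4*x*exp(x)
The later steps are derived from this incorrect expression, so the error originates in Step 2.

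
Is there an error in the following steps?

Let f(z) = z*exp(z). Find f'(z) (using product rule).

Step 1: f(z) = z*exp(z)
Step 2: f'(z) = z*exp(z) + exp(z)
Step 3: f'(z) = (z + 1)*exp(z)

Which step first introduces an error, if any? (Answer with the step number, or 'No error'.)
No error

All steps in this derivation are correct.
The final answer f'(z) = (z + 1)*exp(z) is valid.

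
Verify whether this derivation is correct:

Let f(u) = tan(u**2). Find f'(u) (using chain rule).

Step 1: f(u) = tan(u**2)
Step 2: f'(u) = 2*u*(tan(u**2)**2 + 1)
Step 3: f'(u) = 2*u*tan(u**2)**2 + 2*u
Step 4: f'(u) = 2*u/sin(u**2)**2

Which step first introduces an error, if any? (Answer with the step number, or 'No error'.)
Step 4

Step 4 is incorrect due to a wrong trig function.
The step shows: 2*u/sin(u**2)**2
The correct value should be: 2*u/cos(u**2)**2

Explanation: cos(u**2) was incorrectly written as sin(u**2): the term 2*u/cos(u**2)**2 was incorrectly written as 2*u/sin(u**2)**2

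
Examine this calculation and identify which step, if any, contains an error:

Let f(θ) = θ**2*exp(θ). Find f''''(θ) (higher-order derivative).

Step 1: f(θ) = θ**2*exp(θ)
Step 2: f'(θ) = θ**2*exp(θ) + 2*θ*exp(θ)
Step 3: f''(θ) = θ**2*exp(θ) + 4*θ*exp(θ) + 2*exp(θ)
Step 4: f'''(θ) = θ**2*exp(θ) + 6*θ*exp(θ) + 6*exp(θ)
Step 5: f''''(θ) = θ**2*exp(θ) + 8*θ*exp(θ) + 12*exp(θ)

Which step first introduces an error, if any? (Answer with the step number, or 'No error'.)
No error

All steps in this derivation are correct.
The final answer f''''(θ) = θ**2*exp(θ) + 8*θ*exp(θ) + 12*exp(θ) is valid.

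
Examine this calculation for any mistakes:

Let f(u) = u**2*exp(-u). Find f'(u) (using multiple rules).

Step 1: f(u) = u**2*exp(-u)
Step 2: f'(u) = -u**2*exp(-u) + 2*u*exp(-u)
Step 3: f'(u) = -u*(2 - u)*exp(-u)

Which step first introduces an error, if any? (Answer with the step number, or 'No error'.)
Step 3

Step 3 is incorrect due to a sign flip.
The step shows: -u*(2 - u)*exp(-u)
The correct value should be: u*(2 - u)*exp(-u)

Explanation: The sign of the whole expression was flipped: the term u*(2 - u)*exp(-u) was incorrectly written as -u*(2 - u)*exp(-u)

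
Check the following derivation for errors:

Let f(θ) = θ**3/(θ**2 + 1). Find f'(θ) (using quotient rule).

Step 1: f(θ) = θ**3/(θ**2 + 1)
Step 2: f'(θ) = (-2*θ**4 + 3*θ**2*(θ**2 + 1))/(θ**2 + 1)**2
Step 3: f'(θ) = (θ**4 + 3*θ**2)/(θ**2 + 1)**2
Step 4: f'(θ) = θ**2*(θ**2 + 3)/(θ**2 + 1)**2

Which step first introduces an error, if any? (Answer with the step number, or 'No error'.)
No error

All steps in this derivation are correct.
The final answer f'(θ) = θ**2*(θ**2 + 3)/(θ**2 + 1)**2 is valid.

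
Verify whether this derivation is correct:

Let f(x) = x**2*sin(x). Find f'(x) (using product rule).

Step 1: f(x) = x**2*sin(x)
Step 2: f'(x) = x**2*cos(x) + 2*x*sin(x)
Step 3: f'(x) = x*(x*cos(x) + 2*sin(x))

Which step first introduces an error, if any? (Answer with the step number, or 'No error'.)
No error

All steps in this derivation are correct.
The final answer f'(x) = x*(x*cos(x) + 2*sin(x)) is valid.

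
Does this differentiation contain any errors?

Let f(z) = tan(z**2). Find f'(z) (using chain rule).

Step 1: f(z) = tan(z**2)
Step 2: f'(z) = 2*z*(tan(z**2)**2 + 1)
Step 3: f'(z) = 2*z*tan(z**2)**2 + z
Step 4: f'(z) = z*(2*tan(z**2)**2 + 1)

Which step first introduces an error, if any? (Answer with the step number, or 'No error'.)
Step 3

Step 3 is incorrect due to a wrong coefficient.
The step shows: 2*z*tan(z**2)**2 + z
The correct value should be: 2*z*tan(z**2)**2 + 2*z

Explanation: The coefficient 2 was incorrectly written as 1: the term 2*z was incorrectly written as z
The later steps are derived from this incorrect expression, so the error originates in Step 3.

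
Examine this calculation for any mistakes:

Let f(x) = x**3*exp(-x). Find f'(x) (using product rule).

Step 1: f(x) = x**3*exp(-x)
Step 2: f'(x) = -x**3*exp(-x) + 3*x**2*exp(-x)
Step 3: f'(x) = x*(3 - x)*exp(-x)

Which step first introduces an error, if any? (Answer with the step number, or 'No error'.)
Step 3

Step 3 is incorrect due to a wrong exponent.
The step shows: x*(3 - x)*exp(-x)
The correct value should be: x**2*(3 - x)*exp(-x)

Explanation: The exponent 2 on x was incorrectly written as 1: the term x**2*(3 - x)*exp(-x) was incorrectly written as x*(3 - x)*exp(-x)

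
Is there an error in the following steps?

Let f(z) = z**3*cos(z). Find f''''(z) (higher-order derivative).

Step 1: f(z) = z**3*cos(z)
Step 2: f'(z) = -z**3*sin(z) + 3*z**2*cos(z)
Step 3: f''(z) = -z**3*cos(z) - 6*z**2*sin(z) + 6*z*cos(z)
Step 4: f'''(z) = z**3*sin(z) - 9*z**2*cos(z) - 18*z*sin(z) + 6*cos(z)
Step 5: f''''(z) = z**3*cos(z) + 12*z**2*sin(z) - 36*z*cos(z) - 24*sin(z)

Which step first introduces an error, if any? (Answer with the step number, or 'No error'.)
No error

All steps in this derivation are correct.
The final answer f''''(z) = z**3*cos(z) + 12*z**2*sin(z) - 36*z*cos(z) - 24*sin(z) is valid.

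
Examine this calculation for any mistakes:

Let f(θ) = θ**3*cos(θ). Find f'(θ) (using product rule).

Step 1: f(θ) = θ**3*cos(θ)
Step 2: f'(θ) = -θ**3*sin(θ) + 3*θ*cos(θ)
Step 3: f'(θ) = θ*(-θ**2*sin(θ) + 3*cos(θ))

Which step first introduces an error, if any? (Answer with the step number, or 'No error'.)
Step 2

Step 2 is incorrect due to a wrong exponent.
The step shows: -θ**3*sin(θ) + 3*θ*cos(θ)
The correct value should be: -θ**3*sin(θ) + 3*θ**2*cos(θ)

Explanation: The exponent 2 on θ was incorrectly written as 1: the term 3*θ**2*cos(θ) was incorrectly written as 3*θ*cos(θ)
The later steps are derived from this incorrect expression, so the error originates in Step 2.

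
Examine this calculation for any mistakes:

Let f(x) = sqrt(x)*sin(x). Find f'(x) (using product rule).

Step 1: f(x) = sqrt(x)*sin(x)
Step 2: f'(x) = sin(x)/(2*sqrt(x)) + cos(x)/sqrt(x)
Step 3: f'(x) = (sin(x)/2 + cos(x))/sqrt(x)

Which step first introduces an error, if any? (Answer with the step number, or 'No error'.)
Step 2

Step 2 is incorrect due to a wrong exponent.
The step shows: sin(x)/(2*sqrt(x)) + cos(x)/sqrt(x)
The correct value should be: sqrt(x)*cos(x) + sin(x)/(2*sqrt(x))

Explanation: The exponent 1/2 on x was incorrectly written as -1/2: the term sqrt(x)*cos(x) was incorrectly written as cos(x)/sqrt(x)
The later steps are derived from this incorrect expression, so the error originates in Step 2.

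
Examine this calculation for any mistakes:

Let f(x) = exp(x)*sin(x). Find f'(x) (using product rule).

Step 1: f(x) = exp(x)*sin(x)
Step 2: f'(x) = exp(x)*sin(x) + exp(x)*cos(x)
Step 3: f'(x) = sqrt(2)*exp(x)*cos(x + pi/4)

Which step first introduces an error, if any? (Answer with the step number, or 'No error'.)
Step 3

Step 3 is incorrect due to a wrong trig function.
The step shows: sqrt(2)*exp(x)*cos(x + pi/4)
The correct value should be: sqrt(2)*exp(x)*sin(x + pi/4)

Explanation: sin(x + pi/4) was incorrectly written as cos(x + pi/4): the term sqrt(2)*exp(x)*sin(x + pi/4) was incorrectly written as sqrt(2)*exp(x)*cos(x + pi/4)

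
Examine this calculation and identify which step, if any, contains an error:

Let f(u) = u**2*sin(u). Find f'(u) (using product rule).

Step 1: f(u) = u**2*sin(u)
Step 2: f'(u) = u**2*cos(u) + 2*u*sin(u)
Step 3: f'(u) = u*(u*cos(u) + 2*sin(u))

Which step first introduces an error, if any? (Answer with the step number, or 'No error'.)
No error

All steps in this derivation are correct.
The final answer f'(u) = u*(u*cos(u) + 2*sin(u)) is valid.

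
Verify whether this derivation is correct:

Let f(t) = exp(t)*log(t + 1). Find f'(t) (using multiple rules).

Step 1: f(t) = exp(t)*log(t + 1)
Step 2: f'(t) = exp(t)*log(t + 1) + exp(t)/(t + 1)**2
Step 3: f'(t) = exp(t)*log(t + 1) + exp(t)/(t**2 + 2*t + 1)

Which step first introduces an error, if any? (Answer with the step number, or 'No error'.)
Step 2

Step 2 is incorrect due to a wrong exponent.
The step shows: exp(t)*log(t + 1) + exp(t)/(t + 1)**2
The correct value should be: exp(t)*log(t + 1) + exp(t)/(t + 1)

Explanation: The exponent -1 on t + 1 was incorrectly written as -2: the term exp(t)/(t + 1) was incorrectly written as exp(t)/(t + 1)**2
The later steps are derived from this incorrect expression, so the error originates in Step 2.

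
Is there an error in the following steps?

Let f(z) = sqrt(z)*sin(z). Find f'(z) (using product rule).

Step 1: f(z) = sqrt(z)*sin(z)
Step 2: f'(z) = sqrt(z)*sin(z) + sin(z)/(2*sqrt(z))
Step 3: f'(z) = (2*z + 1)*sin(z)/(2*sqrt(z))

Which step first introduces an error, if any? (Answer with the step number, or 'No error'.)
Step 2

Step 2 is incorrect due to a wrong trig function.
The step shows: sqrt(z)*sin(z) + sin(z)/(2*sqrt(z))
The correct value should be: sqrt(z)*cos(z) + sin(z)/(2*sqrt(z))

Explanation: cos(z) was incorrectly written as sin(z): the term sqrt(z)*cos(z) was incorrectly written as sqrt(z)*sin(z)
The later steps are derived from this incorrect expression, so the error originates in Step 2.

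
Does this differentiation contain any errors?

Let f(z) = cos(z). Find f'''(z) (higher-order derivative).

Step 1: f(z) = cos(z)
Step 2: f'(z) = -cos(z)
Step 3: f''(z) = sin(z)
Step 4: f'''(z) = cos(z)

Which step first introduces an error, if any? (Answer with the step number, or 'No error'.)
Step 2

Step 2 is incorrect due to a wrong trig function.
The step shows: -cos(z)
The correct value should be: -sin(z)

Explanation: sin(z) was incorrectly written as cos(z): the term -sin(z) was incorrectly written as -cos(z)
The later steps are derived from this incorrect expression, so the error originates in Step 2.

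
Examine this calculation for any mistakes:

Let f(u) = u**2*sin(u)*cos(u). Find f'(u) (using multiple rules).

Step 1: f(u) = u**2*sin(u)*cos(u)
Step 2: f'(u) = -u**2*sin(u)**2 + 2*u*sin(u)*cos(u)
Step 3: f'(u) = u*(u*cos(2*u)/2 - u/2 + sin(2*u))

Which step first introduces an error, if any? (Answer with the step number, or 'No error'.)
Step 2

Step 2 is incorrect due to a dropped term.
The step shows: -u**2*sin(u)**2 + 2*u*sin(u)*cos(u)
The correct value should be: -u**2*sin(u)**2 + u**2*cos(u)**2 + 2*u*sin(u)*cos(u)

Explanation: A term was dropped: the term u**2*cos(u)**2 was incorrectly omitted
The later steps are derived from this incorrect expression, so the error originates in Step 2.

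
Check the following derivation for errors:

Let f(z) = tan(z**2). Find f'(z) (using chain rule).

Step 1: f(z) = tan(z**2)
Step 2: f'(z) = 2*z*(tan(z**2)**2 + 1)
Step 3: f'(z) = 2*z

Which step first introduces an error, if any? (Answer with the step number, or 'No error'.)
Step 3

Step 3 is incorrect due to a dropped term.
The step shows: 2*z
The correct value should be: 2*z*tan(z**2)**2 + 2*z

Explanation: A term was dropped: the term 2*z*tan(z**2)**2 was incorrectly omitted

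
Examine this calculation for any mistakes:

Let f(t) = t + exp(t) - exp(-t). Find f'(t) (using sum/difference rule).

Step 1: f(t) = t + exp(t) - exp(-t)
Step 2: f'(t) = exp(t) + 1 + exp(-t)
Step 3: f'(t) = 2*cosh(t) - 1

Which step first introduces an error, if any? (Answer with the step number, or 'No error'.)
Step 3

Step 3 is incorrect due to a sign flip.
The step shows: 2*cosh(t) - 1
The correct value should be: 2*cosh(t) + 1

Explanation: The sign of one term was flipped: the term 1 was incorrectly written as -1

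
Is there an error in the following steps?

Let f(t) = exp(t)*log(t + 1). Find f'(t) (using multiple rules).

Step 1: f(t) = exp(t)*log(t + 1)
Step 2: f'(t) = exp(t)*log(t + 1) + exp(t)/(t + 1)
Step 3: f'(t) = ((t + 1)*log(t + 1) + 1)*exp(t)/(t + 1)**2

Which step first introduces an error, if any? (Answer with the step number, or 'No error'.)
Step 3

Step 3 is incorrect due to a wrong exponent.
The step shows: ((t + 1)*log(t + 1) + 1)*exp(t)/(t + 1)**2
The correct value should be: ((t + 1)*log(t + 1) + 1)*exp(t)/(t + 1)

Explanation: The exponent -1 on t + 1 was incorrectly written as -2: the term ((t + 1)*log(t + 1) + 1)*exp(t)/(t + 1) was incorrectly written as ((t + 1)*log(t + 1) + 1)*exp(t)/(t + 1)**2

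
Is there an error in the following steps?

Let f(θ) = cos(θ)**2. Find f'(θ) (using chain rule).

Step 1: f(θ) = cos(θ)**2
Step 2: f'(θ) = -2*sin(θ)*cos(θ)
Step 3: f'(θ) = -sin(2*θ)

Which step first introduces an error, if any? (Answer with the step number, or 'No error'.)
No error

All steps in this derivation are correct.
The final answer f'(θ) = -sin(2*θ) is valid.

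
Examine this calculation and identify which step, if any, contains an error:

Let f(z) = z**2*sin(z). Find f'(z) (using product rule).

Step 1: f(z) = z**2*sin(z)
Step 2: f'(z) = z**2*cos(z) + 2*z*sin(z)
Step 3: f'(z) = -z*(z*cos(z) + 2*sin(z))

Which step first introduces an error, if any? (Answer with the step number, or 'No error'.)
Step 3

Step 3 is incorrect due to a sign flip.
The step shows: -z*(z*cos(z) + 2*sin(z))
The correct value should be: z*(z*cos(z) + 2*sin(z))

Explanation: The sign of the whole expression was flipped: the term z*(z*cos(z) + 2*sin(z)) was incorrectly written as -z*(z*cos(z) + 2*sin(z))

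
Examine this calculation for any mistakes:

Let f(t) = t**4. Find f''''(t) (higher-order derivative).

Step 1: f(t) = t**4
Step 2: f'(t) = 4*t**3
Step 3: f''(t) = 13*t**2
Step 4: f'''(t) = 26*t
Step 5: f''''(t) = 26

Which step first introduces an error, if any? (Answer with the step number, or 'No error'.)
Step 3

Step 3 is incorrect due to a wrong coefficient.
The step shows: 13*t**2
The correct value should be: 12*t**2

Explanation: The coefficient 12 was incorrectly written as 13: the term 12*t**2 was incorrectly written as 13*t**2
The later steps are derived from this incorrect expression, so the error originates in Step 3.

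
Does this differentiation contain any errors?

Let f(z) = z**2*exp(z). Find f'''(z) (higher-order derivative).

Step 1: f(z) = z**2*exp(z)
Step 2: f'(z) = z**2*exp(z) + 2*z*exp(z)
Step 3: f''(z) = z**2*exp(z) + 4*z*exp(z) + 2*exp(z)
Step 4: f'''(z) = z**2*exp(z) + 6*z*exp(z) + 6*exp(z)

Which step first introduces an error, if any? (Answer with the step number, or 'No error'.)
No error

All steps in this derivation are correct.
The final answer f'''(z) = z**2*exp(z) + 6*z*exp(z) + 6*exp(z) is valid.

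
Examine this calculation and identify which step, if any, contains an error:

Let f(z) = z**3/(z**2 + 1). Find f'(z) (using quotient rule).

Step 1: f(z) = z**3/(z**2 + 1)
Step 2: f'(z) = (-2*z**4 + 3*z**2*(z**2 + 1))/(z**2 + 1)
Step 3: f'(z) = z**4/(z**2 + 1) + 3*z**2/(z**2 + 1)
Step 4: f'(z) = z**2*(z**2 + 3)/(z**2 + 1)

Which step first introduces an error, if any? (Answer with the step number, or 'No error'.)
Step 2

Step 2 is incorrect due to a wrong exponent.
The step shows: (-2*z**4 + 3*z**2*(z**2 + 1))/(z**2 + 1)
The correct value should be: (-2*z**4 + 3*z**2*(z**2 + 1))/(z**2 + 1)**2

Explanation: The exponent -2 on z**2 + 1 was incorrectly written as -1: the term (-2*z**4 + 3*z**2*(z**2 + 1))/(z**2 + 1)**2 was incorrectly written as (-2*z**4 + 3*z**2*(z**2 + 1))/(z**2 + 1)
The later steps are derived from this incorrect expression, so the error originates in Step 2.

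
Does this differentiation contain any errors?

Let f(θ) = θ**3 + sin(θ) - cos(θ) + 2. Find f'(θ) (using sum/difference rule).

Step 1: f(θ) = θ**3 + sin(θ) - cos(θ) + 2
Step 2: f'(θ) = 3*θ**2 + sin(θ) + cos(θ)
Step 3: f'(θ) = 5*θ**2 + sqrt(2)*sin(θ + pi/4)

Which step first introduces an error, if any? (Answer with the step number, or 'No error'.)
Step 3

Step 3 is incorrect due to a wrong coefficient.
The step shows: 5*θ**2 + sqrt(2)*sin(θ + pi/4)
The correct value should be: 3*θ**2 + sqrt(2)*sin(θ + pi/4)

Explanation: The coefficient 3 was incorrectly written as 5: the term 3*θ**2 was incorrectly written as 5*θ**2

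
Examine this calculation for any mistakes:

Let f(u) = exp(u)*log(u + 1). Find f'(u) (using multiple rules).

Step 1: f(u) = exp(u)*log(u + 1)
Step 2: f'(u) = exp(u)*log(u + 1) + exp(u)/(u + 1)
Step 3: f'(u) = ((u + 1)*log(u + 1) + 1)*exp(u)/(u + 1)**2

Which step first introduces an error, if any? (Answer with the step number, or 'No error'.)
Step 3

Step 3 is incorrect due to a wrong exponent.
The step shows: ((u + 1)*log(u + 1) + 1)*exp(u)/(u + 1)**2
The correct value should be: ((u + 1)*log(u + 1) + 1)*exp(u)/(u + 1)

Explanation: The exponent -1 on u + 1 was incorrectly written as -2: the term ((u + 1)*log(u + 1) + 1)*exp(u)/(u + 1) was incorrectly written as ((u + 1)*log(u + 1) + 1)*exp(u)/(u + 1)**2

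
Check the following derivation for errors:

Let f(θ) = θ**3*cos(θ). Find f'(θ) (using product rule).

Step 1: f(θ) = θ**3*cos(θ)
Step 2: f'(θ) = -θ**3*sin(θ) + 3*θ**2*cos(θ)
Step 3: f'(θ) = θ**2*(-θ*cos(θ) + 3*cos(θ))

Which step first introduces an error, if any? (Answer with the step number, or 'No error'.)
Step 3

Step 3 is incorrect due to a wrong trig function.
The step shows: θ**2*(-θ*cos(θ) + 3*cos(θ))
The correct value should be: θ**2*(-θ*sin(θ) + 3*cos(θ))

Explanation: sin(θ) was incorrectly written as cos(θ): the term θ**2*(-θ*sin(θ) + 3*cos(θ)) was incorrectly written as θ**2*(-θ*cos(θ) + 3*cos(θ))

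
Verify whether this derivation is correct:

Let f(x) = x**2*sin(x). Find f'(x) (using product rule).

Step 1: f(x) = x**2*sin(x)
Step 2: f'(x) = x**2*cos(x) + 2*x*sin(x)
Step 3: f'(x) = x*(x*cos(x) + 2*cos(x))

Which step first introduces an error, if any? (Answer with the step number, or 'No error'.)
Step 3

Step 3 is incorrect due to a wrong trig function.
The step shows: x*(x*cos(x) + 2*cos(x))
The correct value should be: x*(x*cos(x) + 2*sin(x))

Explanation: sin(x) was incorrectly written as cos(x): the term x*(x*cos(x) + 2*sin(x)) was incorrectly written as x*(x*cos(x) + 2*cos(x))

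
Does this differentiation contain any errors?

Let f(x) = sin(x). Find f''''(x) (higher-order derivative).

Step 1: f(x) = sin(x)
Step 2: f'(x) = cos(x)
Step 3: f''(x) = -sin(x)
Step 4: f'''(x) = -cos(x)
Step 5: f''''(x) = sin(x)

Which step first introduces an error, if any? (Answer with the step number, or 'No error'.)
No error

All steps in this derivation are correct.
The final answer f''''(x) = sin(x) is valid.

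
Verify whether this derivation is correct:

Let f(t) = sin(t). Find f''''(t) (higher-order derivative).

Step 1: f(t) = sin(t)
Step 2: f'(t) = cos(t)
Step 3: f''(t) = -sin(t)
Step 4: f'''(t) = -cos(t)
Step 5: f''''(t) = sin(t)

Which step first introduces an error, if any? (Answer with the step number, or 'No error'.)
No error

All steps in this derivation are correct.
The final answer f''''(t) = sin(t) is valid.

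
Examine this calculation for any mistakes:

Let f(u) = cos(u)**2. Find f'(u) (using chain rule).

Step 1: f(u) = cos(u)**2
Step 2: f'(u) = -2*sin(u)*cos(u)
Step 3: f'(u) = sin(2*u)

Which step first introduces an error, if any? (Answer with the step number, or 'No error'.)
Step 3

Step 3 is incorrect due to a sign flip.
The step shows: sin(2*u)
The correct value should be: -sin(2*u)

Explanation: The sign of the whole expression was flipped: the term -sin(2*u) was incorrectly written as sin(2*u)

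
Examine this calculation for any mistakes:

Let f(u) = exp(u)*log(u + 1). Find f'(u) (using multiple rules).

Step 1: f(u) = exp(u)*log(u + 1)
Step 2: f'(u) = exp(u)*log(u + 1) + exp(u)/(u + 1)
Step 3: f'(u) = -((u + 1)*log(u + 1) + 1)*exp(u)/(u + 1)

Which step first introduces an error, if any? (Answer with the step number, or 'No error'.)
Step 3

Step 3 is incorrect due to a sign flip.
The step shows: -((u + 1)*log(u + 1) + 1)*exp(u)/(u + 1)
The correct value should be: ((u + 1)*log(u + 1) + 1)*exp(u)/(u + 1)

Explanation: The sign of the whole expression was flipped: the term ((u + 1)*log(u + 1) + 1)*exp(u)/(u + 1) was incorrectly written as -((u + 1)*log(u + 1) + 1)*exp(u)/(u + 1)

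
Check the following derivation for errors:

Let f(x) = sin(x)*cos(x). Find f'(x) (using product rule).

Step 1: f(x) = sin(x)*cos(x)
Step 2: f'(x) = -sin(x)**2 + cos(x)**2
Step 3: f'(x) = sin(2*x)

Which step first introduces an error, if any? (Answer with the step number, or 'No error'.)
Step 3

Step 3 is incorrect due to a wrong trig function.
The step shows: sin(2*x)
The correct value should be: cos(2*x)

Explanation: cos(2*x) was incorrectly written as sin(2*x): the term cos(2*x) was incorrectly written as sin(2*x)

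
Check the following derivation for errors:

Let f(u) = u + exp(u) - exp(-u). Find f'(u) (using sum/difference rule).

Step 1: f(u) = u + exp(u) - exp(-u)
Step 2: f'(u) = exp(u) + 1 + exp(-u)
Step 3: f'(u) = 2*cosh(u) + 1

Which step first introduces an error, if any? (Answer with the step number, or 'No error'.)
No error

All steps in this derivation are correct.
The final answer f'(u) = 2*cosh(u) + 1 is valid.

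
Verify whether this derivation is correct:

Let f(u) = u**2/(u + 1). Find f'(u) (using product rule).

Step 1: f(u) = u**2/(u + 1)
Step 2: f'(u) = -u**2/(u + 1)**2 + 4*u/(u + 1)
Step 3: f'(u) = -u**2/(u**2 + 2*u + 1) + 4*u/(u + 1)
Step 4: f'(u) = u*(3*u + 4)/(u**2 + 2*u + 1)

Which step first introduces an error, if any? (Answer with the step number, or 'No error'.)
Step 2

Step 2 is incorrect due to a wrong coefficient.
The step shows: -u**2/(u + 1)**2 + 4*u/(u + 1)
The correct value should be: -u**2/(u + 1)**2 + 2*u/(u + 1)

Explanation: The coefficient 2 was incorrectly written as 4: the term 2*u/(u + 1) was incorrectly written as 4*u/(u + 1)
The later steps are derived from this incorrect expression, so the error originates in Step 2.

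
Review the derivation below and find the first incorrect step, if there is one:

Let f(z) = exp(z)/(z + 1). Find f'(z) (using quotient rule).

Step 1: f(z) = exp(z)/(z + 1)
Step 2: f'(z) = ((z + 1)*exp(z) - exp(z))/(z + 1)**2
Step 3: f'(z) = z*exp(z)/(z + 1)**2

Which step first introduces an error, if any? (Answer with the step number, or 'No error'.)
No error

All steps in this derivation are correct.
The final answer f'(z) = z*exp(z)/(z + 1)**2 is valid.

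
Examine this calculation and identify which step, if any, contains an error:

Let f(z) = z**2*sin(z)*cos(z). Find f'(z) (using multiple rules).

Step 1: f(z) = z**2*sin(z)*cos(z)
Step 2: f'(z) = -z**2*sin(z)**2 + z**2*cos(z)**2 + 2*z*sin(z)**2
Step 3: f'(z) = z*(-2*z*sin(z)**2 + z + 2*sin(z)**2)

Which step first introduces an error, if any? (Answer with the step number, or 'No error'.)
Step 2

Step 2 is incorrect due to a wrong trig function.
The step shows: -z**2*sin(z)**2 + z**2*cos(z)**2 + 2*z*sin(z)**2
The correct value should be: -z**2*sin(z)**2 + z**2*cos(z)**2 + 2*z*sin(z)*cos(z)

Explanation: cos(z) was incorrectly written as sin(z): the term 2*z*sin(z)*cos(z) was incorrectly written as 2*z*sin(z)**2
The later steps are derived from this incorrect expression, so the error originates in Step 2.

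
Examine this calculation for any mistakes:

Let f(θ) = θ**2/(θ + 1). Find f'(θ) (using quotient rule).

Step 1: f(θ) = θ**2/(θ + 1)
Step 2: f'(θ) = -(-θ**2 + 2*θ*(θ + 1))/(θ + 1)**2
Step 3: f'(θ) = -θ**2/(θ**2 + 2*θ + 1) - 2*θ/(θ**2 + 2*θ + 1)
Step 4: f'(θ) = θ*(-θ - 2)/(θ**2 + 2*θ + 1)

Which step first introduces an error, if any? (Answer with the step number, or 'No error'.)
Step 2

Step 2 is incorrect due to a sign flip.
The step shows: -(-θ**2 + 2*θ*(θ + 1))/(θ + 1)**2
The correct value should be: (-θ**2 + 2*θ*(θ + 1))/(θ + 1)**2

Explanation: The sign of the whole expression was flipped: the term (-θ**2 + 2*θ*(θ + 1))/(θ + 1)**2 was incorrectly written as -(-θ**2 + 2*θ*(θ + 1))/(θ + 1)**2
The later steps are derived from this incorrect expression, so the error originates in Step 2.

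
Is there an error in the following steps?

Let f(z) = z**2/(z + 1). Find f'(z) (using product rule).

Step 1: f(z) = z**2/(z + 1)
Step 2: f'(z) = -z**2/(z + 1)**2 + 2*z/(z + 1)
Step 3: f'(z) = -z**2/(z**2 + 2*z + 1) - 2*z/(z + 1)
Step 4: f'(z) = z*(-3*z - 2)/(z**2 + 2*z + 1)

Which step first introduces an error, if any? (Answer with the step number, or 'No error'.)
Step 3

Step 3 is incorrect due to a sign flip.
The step shows: -z**2/(z**2 + 2*z + 1) - 2*z/(z + 1)
The correct value should be: -z**2/(z**2 + 2*z + 1) + 2*z/(z + 1)

Explanation: The sign of one term was flipped: the term 2*z/(z + 1) was incorrectly written as -2*z/(z + 1)
The later steps are derived from this incorrect expression, so the error originates in Step 3.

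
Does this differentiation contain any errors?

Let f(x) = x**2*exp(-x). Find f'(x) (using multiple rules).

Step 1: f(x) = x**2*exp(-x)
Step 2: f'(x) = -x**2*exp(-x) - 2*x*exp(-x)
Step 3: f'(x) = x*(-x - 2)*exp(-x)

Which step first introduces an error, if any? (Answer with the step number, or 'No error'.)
Step 2

Step 2 is incorrect due to a sign flip.
The step shows: -x**2*exp(-x) - 2*x*exp(-x)
The correct value should be: -x**2*exp(-x) + 2*x*exp(-x)

Explanation: The sign of one term was flipped: the term 2*x*exp(-x) was incorrectly written as -2*x*exp(-x)
The later steps are derived from this incorrect expression, so the error originates in Step 2.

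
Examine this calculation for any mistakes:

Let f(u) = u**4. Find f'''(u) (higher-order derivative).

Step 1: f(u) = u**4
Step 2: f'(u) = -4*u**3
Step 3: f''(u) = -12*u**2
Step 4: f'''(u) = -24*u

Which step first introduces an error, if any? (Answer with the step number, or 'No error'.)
Step 2

Step 2 is incorrect due to a sign flip.
The step shows: -4*u**3
The correct value should be: 4*u**3

Explanation: The sign of the whole expression was flipped: the term 4*u**3 was incorrectly written as -4*u**3
The later steps are derived from this incorrect expression, so the error originates in Step 2.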